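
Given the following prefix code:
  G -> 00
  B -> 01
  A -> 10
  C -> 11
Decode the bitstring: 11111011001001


Decoding step by step:
Bits 11 -> C
Bits 11 -> C
Bits 10 -> A
Bits 11 -> C
Bits 00 -> G
Bits 10 -> A
Bits 01 -> B


Decoded message: CCACGAB


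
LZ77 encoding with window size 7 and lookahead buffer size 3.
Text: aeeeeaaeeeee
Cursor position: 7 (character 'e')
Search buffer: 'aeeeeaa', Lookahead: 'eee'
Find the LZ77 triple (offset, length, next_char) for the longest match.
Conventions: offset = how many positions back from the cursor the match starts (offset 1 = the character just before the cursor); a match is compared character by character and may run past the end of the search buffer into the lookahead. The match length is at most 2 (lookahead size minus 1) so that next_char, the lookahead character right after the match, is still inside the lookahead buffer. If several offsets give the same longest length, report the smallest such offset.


Try each offset into the search buffer:
  offset=1 (pos 6, char 'a'): match length 0
  offset=2 (pos 5, char 'a'): match length 0
  offset=3 (pos 4, char 'e'): match length 1
  offset=4 (pos 3, char 'e'): match length 2
  offset=5 (pos 2, char 'e'): match length 2
  offset=6 (pos 1, char 'e'): match length 2
  offset=7 (pos 0, char 'a'): match length 0
Longest match has length 2, found at offsets 4, 5, 6; take the smallest, offset 4.
next_char = character at position 7 + 2 = 9 -> 'e'

Best match: offset=4, length=2 (matching 'ee' starting at position 3)
LZ77 triple: (4, 2, 'e')


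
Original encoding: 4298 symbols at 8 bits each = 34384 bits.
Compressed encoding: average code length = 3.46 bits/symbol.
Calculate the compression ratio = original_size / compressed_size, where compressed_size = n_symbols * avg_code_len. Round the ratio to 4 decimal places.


original_size = n_symbols * orig_bits = 4298 * 8 = 34384 bits
compressed_size = n_symbols * avg_code_len = 4298 * 3.46 = 14871.08 bits
ratio = original_size / compressed_size = 34384 / 14871.08 = 2.3121

Compression ratio = 2.3121


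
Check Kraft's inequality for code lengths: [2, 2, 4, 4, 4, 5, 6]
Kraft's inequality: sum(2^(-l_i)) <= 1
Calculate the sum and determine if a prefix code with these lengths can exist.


Sum = 2^(-2) + 2^(-2) + 2^(-4) + 2^(-4) + 2^(-4) + 2^(-5) + 2^(-6)
    = 0.25 + 0.25 + 0.0625 + 0.0625 + 0.0625 + 0.03125 + 0.015625
    = 47/64 = 0.734375
Since 0.734375 <= 1, Kraft's inequality IS satisfied.
A prefix code with these lengths CAN exist.

Kraft sum = 0.734375. Satisfied.


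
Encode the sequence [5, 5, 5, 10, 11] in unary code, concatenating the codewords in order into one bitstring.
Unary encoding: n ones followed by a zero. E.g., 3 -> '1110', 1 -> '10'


Encode each number as n ones followed by a terminating 0:
  5 -> 111110 (6 bits)
  5 -> 111110 (6 bits)
  5 -> 111110 (6 bits)
  10 -> 11111111110 (11 bits)
  11 -> 111111111110 (12 bits)
Total length = 6 + 6 + 6 + 11 + 12 = 41 bits.

Unary([5, 5, 5, 10, 11]) = 11111011111011111011111111110111111111110 (41 bits)


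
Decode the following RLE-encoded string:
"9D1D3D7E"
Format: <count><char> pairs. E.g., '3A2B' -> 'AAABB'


Expanding each <count><char> pair:
  9D -> 'DDDDDDDDD'
  1D -> 'D'
  3D -> 'DDD'
  7E -> 'EEEEEEE'

Decoded = DDDDDDDDDDDDDEEEEEEE


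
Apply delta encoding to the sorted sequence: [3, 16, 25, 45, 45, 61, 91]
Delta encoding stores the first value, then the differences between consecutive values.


First value: 3
Deltas:
  16 - 3 = 13
  25 - 16 = 9
  45 - 25 = 20
  45 - 45 = 0
  61 - 45 = 16
  91 - 61 = 30


Delta encoded: [3, 13, 9, 20, 0, 16, 30]


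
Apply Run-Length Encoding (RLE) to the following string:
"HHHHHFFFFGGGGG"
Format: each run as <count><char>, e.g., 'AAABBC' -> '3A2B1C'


Scanning runs left to right:
  i=0: run of 'H' x 5 -> '5H'
  i=5: run of 'F' x 4 -> '4F'
  i=9: run of 'G' x 5 -> '5G'

RLE = 5H4F5G


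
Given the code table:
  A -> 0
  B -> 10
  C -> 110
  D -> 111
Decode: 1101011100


Decoding:
110 -> C
10 -> B
111 -> D
0 -> A
0 -> A


Result: CBDAA


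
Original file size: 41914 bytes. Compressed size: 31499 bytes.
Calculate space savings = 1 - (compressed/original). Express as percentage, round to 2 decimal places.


ratio = compressed/original = 31499/41914 = 0.751515
savings = 1 - ratio = 1 - 0.751515 = 0.248485
as a percentage: 0.248485 * 100 = 24.85%

Space savings = 1 - 31499/41914 = 24.85%


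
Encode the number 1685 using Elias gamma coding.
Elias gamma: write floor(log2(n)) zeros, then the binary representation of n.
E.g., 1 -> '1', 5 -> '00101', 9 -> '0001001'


num_bits = floor(log2(1685)) + 1 = 11
leading_zeros = num_bits - 1 = 10
binary(1685) = 11010010101

Elias gamma(1685) = '0000000000' + '11010010101' = 000000000011010010101 (21 bits)


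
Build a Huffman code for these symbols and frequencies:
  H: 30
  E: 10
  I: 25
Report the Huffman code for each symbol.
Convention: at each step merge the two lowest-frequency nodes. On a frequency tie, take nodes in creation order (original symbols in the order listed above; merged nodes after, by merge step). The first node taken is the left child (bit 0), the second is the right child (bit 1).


Huffman tree construction:
Step 1: Merge E(10) + I(25) = 35
Step 2: Merge H(30) + (E+I)(35) = 65
Read each symbol's code off the tree from the root (left child = 0, right child = 1).

Codes:
  H: 0 (length 1)
  E: 10 (length 2)
  I: 11 (length 2)
Average code length: 100/65 = 1.5385 bits/symbol


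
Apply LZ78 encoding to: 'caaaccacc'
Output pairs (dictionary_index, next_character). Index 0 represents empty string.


LZ78 encoding steps:
Dictionary: {0: ''}
Step 1: w='' (idx 0), next='c' -> output (0, 'c'), add 'c' as idx 1
Step 2: w='' (idx 0), next='a' -> output (0, 'a'), add 'a' as idx 2
Step 3: w='a' (idx 2), next='a' -> output (2, 'a'), add 'aa' as idx 3
Step 4: w='c' (idx 1), next='c' -> output (1, 'c'), add 'cc' as idx 4
Step 5: w='a' (idx 2), next='c' -> output (2, 'c'), add 'ac' as idx 5
Step 6: w='c' (idx 1), end of input -> output (1, '')


Encoded: [(0, 'c'), (0, 'a'), (2, 'a'), (1, 'c'), (2, 'c'), (1, '')]


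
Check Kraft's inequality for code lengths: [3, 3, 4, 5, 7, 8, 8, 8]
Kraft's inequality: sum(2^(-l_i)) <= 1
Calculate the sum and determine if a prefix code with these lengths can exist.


Sum = 2^(-3) + 2^(-3) + 2^(-4) + 2^(-5) + 2^(-7) + 2^(-8) + 2^(-8) + 2^(-8)
    = 0.125 + 0.125 + 0.0625 + 0.03125 + 0.0078125 + 0.00390625 + 0.00390625 + 0.00390625
    = 93/256 = 0.36328125
Since 0.36328125 <= 1, Kraft's inequality IS satisfied.
A prefix code with these lengths CAN exist.

Kraft sum = 0.36328125. Satisfied.


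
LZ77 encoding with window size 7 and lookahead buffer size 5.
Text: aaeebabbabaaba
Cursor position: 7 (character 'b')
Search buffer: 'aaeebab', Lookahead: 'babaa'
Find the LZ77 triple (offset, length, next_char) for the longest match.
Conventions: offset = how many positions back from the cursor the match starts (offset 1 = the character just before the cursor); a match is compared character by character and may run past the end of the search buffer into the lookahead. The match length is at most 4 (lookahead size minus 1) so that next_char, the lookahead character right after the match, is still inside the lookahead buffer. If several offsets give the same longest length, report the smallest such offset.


Try each offset into the search buffer:
  offset=1 (pos 6, char 'b'): match length 1
  offset=2 (pos 5, char 'a'): match length 0
  offset=3 (pos 4, char 'b'): match length 3
  offset=4 (pos 3, char 'e'): match length 0
  offset=5 (pos 2, char 'e'): match length 0
  offset=6 (pos 1, char 'a'): match length 0
  offset=7 (pos 0, char 'a'): match length 0
Longest match has length 3 at offset 3.
next_char = character at position 7 + 3 = 10 -> 'a'

Best match: offset=3, length=3 (matching 'bab' starting at position 4)
LZ77 triple: (3, 3, 'a')


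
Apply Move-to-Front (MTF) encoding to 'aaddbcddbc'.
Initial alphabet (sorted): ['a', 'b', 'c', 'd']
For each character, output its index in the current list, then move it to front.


MTF encoding:
'a': index 0 in ['a', 'b', 'c', 'd'] -> ['a', 'b', 'c', 'd']
'a': index 0 in ['a', 'b', 'c', 'd'] -> ['a', 'b', 'c', 'd']
'd': index 3 in ['a', 'b', 'c', 'd'] -> ['d', 'a', 'b', 'c']
'd': index 0 in ['d', 'a', 'b', 'c'] -> ['d', 'a', 'b', 'c']
'b': index 2 in ['d', 'a', 'b', 'c'] -> ['b', 'd', 'a', 'c']
'c': index 3 in ['b', 'd', 'a', 'c'] -> ['c', 'b', 'd', 'a']
'd': index 2 in ['c', 'b', 'd', 'a'] -> ['d', 'c', 'b', 'a']
'd': index 0 in ['d', 'c', 'b', 'a'] -> ['d', 'c', 'b', 'a']
'b': index 2 in ['d', 'c', 'b', 'a'] -> ['b', 'd', 'c', 'a']
'c': index 2 in ['b', 'd', 'c', 'a'] -> ['c', 'b', 'd', 'a']


Output: [0, 0, 3, 0, 2, 3, 2, 0, 2, 2]


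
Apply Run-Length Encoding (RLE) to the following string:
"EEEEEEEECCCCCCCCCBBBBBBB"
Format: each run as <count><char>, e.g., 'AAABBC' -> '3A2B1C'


Scanning runs left to right:
  i=0: run of 'E' x 8 -> '8E'
  i=8: run of 'C' x 9 -> '9C'
  i=17: run of 'B' x 7 -> '7B'

RLE = 8E9C7B


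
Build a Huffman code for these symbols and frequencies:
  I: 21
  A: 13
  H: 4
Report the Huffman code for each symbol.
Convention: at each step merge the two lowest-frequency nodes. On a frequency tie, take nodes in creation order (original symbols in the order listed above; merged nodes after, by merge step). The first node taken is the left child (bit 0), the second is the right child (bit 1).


Huffman tree construction:
Step 1: Merge H(4) + A(13) = 17
Step 2: Merge (H+A)(17) + I(21) = 38
Read each symbol's code off the tree from the root (left child = 0, right child = 1).

Codes:
  I: 1 (length 1)
  A: 01 (length 2)
  H: 00 (length 2)
Average code length: 55/38 = 1.4474 bits/symbol


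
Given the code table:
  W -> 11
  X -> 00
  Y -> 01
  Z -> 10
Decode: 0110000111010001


Decoding:
01 -> Y
10 -> Z
00 -> X
01 -> Y
11 -> W
01 -> Y
00 -> X
01 -> Y


Result: YZXYWYXY


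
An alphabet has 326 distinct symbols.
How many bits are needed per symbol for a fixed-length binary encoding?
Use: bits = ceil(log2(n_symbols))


log2(326) = 8.3487
Bracket: 2^8 = 256 < 326 <= 2^9 = 512
So ceil(log2(326)) = 9

bits = ceil(log2(326)) = ceil(8.3487) = 9 bits


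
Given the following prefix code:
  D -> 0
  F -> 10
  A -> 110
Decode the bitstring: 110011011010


Decoding step by step:
Bits 110 -> A
Bits 0 -> D
Bits 110 -> A
Bits 110 -> A
Bits 10 -> F


Decoded message: ADAAF


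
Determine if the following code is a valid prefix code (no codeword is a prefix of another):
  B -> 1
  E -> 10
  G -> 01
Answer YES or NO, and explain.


Checking each pair (does one codeword prefix another?):
  B='1' vs E='10': prefix -- VIOLATION

NO -- this is NOT a valid prefix code. B (1) is a prefix of E (10).


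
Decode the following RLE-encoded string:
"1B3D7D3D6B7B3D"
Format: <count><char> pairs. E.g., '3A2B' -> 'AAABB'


Expanding each <count><char> pair:
  1B -> 'B'
  3D -> 'DDD'
  7D -> 'DDDDDDD'
  3D -> 'DDD'
  6B -> 'BBBBBB'
  7B -> 'BBBBBBB'
  3D -> 'DDD'

Decoded = BDDDDDDDDDDDDDBBBBBBBBBBBBBDDD


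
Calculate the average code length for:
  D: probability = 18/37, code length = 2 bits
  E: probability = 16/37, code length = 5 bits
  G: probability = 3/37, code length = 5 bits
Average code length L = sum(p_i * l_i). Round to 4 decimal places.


Weighted contributions p_i * l_i:
  D: (18/37) * 2 = 36/37
  E: (16/37) * 5 = 80/37
  G: (3/37) * 5 = 15/37
Sum = (36 + 80 + 15)/37 = 131/37

L = 131/37 = 3.5405 bits/symbol


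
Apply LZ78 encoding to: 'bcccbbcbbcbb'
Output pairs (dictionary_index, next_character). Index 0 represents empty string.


LZ78 encoding steps:
Dictionary: {0: ''}
Step 1: w='' (idx 0), next='b' -> output (0, 'b'), add 'b' as idx 1
Step 2: w='' (idx 0), next='c' -> output (0, 'c'), add 'c' as idx 2
Step 3: w='c' (idx 2), next='c' -> output (2, 'c'), add 'cc' as idx 3
Step 4: w='b' (idx 1), next='b' -> output (1, 'b'), add 'bb' as idx 4
Step 5: w='c' (idx 2), next='b' -> output (2, 'b'), add 'cb' as idx 5
Step 6: w='b' (idx 1), next='c' -> output (1, 'c'), add 'bc' as idx 6
Step 7: w='bb' (idx 4), end of input -> output (4, '')


Encoded: [(0, 'b'), (0, 'c'), (2, 'c'), (1, 'b'), (2, 'b'), (1, 'c'), (4, '')]


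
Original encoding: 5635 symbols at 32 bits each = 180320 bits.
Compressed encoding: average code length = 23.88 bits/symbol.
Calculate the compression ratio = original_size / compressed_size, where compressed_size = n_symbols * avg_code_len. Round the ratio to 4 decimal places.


original_size = n_symbols * orig_bits = 5635 * 32 = 180320 bits
compressed_size = n_symbols * avg_code_len = 5635 * 23.88 = 134563.8 bits
ratio = original_size / compressed_size = 180320 / 134563.8 = 1.34

Compression ratio = 1.34


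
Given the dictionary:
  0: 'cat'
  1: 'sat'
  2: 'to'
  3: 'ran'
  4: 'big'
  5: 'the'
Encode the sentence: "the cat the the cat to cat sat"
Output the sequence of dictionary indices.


Look up each word in the dictionary:
  'the' -> 5
  'cat' -> 0
  'the' -> 5
  'the' -> 5
  'cat' -> 0
  'to' -> 2
  'cat' -> 0
  'sat' -> 1

Encoded: [5, 0, 5, 5, 0, 2, 0, 1]


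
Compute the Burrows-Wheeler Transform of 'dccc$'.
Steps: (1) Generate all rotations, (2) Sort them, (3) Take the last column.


Rotations (sorted):
  0: $dccc -> last char: c
  1: c$dcc -> last char: c
  2: cc$dc -> last char: c
  3: ccc$d -> last char: d
  4: dccc$ -> last char: $


BWT = cccd$


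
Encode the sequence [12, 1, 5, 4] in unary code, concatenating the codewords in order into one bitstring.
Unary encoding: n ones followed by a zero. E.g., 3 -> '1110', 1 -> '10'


Encode each number as n ones followed by a terminating 0:
  12 -> 1111111111110 (13 bits)
  1 -> 10 (2 bits)
  5 -> 111110 (6 bits)
  4 -> 11110 (5 bits)
Total length = 13 + 2 + 6 + 5 = 26 bits.

Unary([12, 1, 5, 4]) = 11111111111101011111011110 (26 bits)


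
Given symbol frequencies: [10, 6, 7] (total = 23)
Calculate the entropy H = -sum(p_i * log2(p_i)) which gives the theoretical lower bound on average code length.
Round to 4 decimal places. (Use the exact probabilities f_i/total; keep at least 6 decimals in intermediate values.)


Per-symbol terms -p_i * log2(p_i) with p_i = f_i/23:
  p = 10/23 = 0.434783: log2(p) = -1.201634, -p*log2(p) = 0.522450
  p = 6/23 = 0.260870: log2(p) = -1.938599, -p*log2(p) = 0.505722
  p = 7/23 = 0.304348: log2(p) = -1.716207, -p*log2(p) = 0.522324
H = 0.522450 + 0.505722 + 0.522324 = 1.550496

H = 1.5505 bits/symbol


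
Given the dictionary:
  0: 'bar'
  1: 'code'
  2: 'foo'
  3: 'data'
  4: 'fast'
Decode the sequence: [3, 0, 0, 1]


Look up each index in the dictionary:
  3 -> 'data'
  0 -> 'bar'
  0 -> 'bar'
  1 -> 'code'

Decoded: "data bar bar code"


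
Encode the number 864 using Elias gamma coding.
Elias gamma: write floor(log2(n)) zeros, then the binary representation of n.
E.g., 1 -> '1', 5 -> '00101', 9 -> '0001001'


num_bits = floor(log2(864)) + 1 = 10
leading_zeros = num_bits - 1 = 9
binary(864) = 1101100000

Elias gamma(864) = '000000000' + '1101100000' = 0000000001101100000 (19 bits)


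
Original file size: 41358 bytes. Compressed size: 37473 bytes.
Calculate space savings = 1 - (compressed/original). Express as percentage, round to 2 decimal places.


ratio = compressed/original = 37473/41358 = 0.906064
savings = 1 - ratio = 1 - 0.906064 = 0.093936
as a percentage: 0.093936 * 100 = 9.39%

Space savings = 1 - 37473/41358 = 9.39%


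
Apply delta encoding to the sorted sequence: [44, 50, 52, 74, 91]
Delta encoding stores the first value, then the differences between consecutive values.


First value: 44
Deltas:
  50 - 44 = 6
  52 - 50 = 2
  74 - 52 = 22
  91 - 74 = 17


Delta encoded: [44, 6, 2, 22, 17]


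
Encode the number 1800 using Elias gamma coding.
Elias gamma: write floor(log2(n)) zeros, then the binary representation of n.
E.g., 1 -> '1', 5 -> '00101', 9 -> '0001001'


num_bits = floor(log2(1800)) + 1 = 11
leading_zeros = num_bits - 1 = 10
binary(1800) = 11100001000

Elias gamma(1800) = '0000000000' + '11100001000' = 000000000011100001000 (21 bits)


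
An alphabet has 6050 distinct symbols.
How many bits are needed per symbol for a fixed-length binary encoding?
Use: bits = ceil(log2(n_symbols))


log2(6050) = 12.5627
Bracket: 2^12 = 4096 < 6050 <= 2^13 = 8192
So ceil(log2(6050)) = 13

bits = ceil(log2(6050)) = ceil(12.5627) = 13 bits


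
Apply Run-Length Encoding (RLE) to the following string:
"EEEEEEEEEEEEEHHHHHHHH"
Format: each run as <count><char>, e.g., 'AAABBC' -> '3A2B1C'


Scanning runs left to right:
  i=0: run of 'E' x 13 -> '13E'
  i=13: run of 'H' x 8 -> '8H'

RLE = 13E8H


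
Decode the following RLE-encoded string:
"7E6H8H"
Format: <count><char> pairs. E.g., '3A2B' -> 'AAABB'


Expanding each <count><char> pair:
  7E -> 'EEEEEEE'
  6H -> 'HHHHHH'
  8H -> 'HHHHHHHH'

Decoded = EEEEEEEHHHHHHHHHHHHHH


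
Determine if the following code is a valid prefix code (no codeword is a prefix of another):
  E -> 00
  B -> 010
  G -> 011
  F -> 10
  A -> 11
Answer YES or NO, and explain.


Checking each pair (does one codeword prefix another?):
  E='00' vs B='010': no prefix
  E='00' vs G='011': no prefix
  E='00' vs F='10': no prefix
  E='00' vs A='11': no prefix
  B='010' vs E='00': no prefix
  B='010' vs G='011': no prefix
  B='010' vs F='10': no prefix
  B='010' vs A='11': no prefix
  G='011' vs E='00': no prefix
  G='011' vs B='010': no prefix
  G='011' vs F='10': no prefix
  G='011' vs A='11': no prefix
  F='10' vs E='00': no prefix
  F='10' vs B='010': no prefix
  F='10' vs G='011': no prefix
  F='10' vs A='11': no prefix
  A='11' vs E='00': no prefix
  A='11' vs B='010': no prefix
  A='11' vs G='011': no prefix
  A='11' vs F='10': no prefix
No violation found over all pairs.

YES -- this is a valid prefix code. No codeword is a prefix of any other codeword.


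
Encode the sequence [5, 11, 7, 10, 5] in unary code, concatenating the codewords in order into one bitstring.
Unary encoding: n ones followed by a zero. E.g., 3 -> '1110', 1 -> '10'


Encode each number as n ones followed by a terminating 0:
  5 -> 111110 (6 bits)
  11 -> 111111111110 (12 bits)
  7 -> 11111110 (8 bits)
  10 -> 11111111110 (11 bits)
  5 -> 111110 (6 bits)
Total length = 6 + 12 + 8 + 11 + 6 = 43 bits.

Unary([5, 11, 7, 10, 5]) = 1111101111111111101111111011111111110111110 (43 bits)


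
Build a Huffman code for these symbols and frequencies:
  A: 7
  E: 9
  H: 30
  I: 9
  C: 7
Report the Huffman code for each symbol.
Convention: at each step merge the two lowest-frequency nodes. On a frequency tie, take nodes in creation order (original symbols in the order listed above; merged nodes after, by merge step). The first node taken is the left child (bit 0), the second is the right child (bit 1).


Huffman tree construction:
Step 1: Merge A(7) + C(7) = 14
Step 2: Merge E(9) + I(9) = 18
Step 3: Merge (A+C)(14) + (E+I)(18) = 32
Step 4: Merge H(30) + ((A+C)+(E+I))(32) = 62
Read each symbol's code off the tree from the root (left child = 0, right child = 1).

Codes:
  A: 100 (length 3)
  E: 110 (length 3)
  H: 0 (length 1)
  I: 111 (length 3)
  C: 101 (length 3)
Average code length: 126/62 = 2.0323 bits/symbol


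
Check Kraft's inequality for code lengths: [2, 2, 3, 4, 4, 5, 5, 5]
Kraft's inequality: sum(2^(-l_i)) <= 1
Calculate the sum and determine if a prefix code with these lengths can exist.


Sum = 2^(-2) + 2^(-2) + 2^(-3) + 2^(-4) + 2^(-4) + 2^(-5) + 2^(-5) + 2^(-5)
    = 0.25 + 0.25 + 0.125 + 0.0625 + 0.0625 + 0.03125 + 0.03125 + 0.03125
    = 27/32 = 0.84375
Since 0.84375 <= 1, Kraft's inequality IS satisfied.
A prefix code with these lengths CAN exist.

Kraft sum = 0.84375. Satisfied.


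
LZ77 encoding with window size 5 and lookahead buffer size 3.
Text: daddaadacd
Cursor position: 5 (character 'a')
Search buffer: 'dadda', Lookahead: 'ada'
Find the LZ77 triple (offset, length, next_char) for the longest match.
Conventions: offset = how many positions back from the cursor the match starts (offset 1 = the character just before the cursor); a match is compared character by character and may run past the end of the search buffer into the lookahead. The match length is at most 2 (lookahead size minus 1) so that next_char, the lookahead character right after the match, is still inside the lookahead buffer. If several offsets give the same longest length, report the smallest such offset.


Try each offset into the search buffer:
  offset=1 (pos 4, char 'a'): match length 1
  offset=2 (pos 3, char 'd'): match length 0
  offset=3 (pos 2, char 'd'): match length 0
  offset=4 (pos 1, char 'a'): match length 2
  offset=5 (pos 0, char 'd'): match length 0
Longest match has length 2 at offset 4.
next_char = character at position 5 + 2 = 7 -> 'a'

Best match: offset=4, length=2 (matching 'ad' starting at position 1)
LZ77 triple: (4, 2, 'a')


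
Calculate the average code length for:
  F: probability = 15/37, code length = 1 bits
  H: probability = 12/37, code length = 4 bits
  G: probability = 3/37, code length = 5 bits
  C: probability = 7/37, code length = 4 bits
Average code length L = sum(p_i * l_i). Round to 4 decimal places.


Weighted contributions p_i * l_i:
  F: (15/37) * 1 = 15/37
  H: (12/37) * 4 = 48/37
  G: (3/37) * 5 = 15/37
  C: (7/37) * 4 = 28/37
Sum = (15 + 48 + 15 + 28)/37 = 106/37

L = 106/37 = 2.8649 bits/symbol


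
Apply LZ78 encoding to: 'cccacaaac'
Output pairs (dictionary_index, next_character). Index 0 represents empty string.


LZ78 encoding steps:
Dictionary: {0: ''}
Step 1: w='' (idx 0), next='c' -> output (0, 'c'), add 'c' as idx 1
Step 2: w='c' (idx 1), next='c' -> output (1, 'c'), add 'cc' as idx 2
Step 3: w='' (idx 0), next='a' -> output (0, 'a'), add 'a' as idx 3
Step 4: w='c' (idx 1), next='a' -> output (1, 'a'), add 'ca' as idx 4
Step 5: w='a' (idx 3), next='a' -> output (3, 'a'), add 'aa' as idx 5
Step 6: w='c' (idx 1), end of input -> output (1, '')


Encoded: [(0, 'c'), (1, 'c'), (0, 'a'), (1, 'a'), (3, 'a'), (1, '')]


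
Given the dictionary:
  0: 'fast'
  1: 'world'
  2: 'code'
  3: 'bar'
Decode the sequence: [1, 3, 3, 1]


Look up each index in the dictionary:
  1 -> 'world'
  3 -> 'bar'
  3 -> 'bar'
  1 -> 'world'

Decoded: "world bar bar world"


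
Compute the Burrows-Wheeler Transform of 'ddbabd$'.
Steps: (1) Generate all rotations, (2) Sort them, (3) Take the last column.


Rotations (sorted):
  0: $ddbabd -> last char: d
  1: abd$ddb -> last char: b
  2: babd$dd -> last char: d
  3: bd$ddba -> last char: a
  4: d$ddbab -> last char: b
  5: dbabd$d -> last char: d
  6: ddbabd$ -> last char: $


BWT = dbdabd$


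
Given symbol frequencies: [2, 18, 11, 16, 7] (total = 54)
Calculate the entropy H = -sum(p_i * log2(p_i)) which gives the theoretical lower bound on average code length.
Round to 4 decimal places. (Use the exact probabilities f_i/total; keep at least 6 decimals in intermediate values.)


Per-symbol terms -p_i * log2(p_i) with p_i = f_i/54:
  p = 2/54 = 0.037037: log2(p) = -4.754888, -p*log2(p) = 0.176107
  p = 18/54 = 0.333333: log2(p) = -1.584963, -p*log2(p) = 0.528321
  p = 11/54 = 0.203704: log2(p) = -2.295456, -p*log2(p) = 0.467593
  p = 16/54 = 0.296296: log2(p) = -1.754888, -p*log2(p) = 0.519967
  p = 7/54 = 0.129630: log2(p) = -2.947533, -p*log2(p) = 0.382088
H = 0.176107 + 0.528321 + 0.467593 + 0.519967 + 0.382088 = 2.074076

H = 2.0741 bits/symbol


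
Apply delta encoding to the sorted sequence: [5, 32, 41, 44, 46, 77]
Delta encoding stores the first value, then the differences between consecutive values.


First value: 5
Deltas:
  32 - 5 = 27
  41 - 32 = 9
  44 - 41 = 3
  46 - 44 = 2
  77 - 46 = 31


Delta encoded: [5, 27, 9, 3, 2, 31]


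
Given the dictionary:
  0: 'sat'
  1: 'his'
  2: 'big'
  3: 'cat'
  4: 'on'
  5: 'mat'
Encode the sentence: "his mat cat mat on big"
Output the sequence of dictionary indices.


Look up each word in the dictionary:
  'his' -> 1
  'mat' -> 5
  'cat' -> 3
  'mat' -> 5
  'on' -> 4
  'big' -> 2

Encoded: [1, 5, 3, 5, 4, 2]


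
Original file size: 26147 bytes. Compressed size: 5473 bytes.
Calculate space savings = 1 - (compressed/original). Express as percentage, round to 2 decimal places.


ratio = compressed/original = 5473/26147 = 0.209317
savings = 1 - ratio = 1 - 0.209317 = 0.790683
as a percentage: 0.790683 * 100 = 79.07%

Space savings = 1 - 5473/26147 = 79.07%


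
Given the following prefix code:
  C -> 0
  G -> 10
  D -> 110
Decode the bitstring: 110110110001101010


Decoding step by step:
Bits 110 -> D
Bits 110 -> D
Bits 110 -> D
Bits 0 -> C
Bits 0 -> C
Bits 110 -> D
Bits 10 -> G
Bits 10 -> G


Decoded message: DDDCCDGG


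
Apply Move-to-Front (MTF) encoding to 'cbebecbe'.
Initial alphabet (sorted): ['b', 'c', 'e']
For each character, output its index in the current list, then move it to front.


MTF encoding:
'c': index 1 in ['b', 'c', 'e'] -> ['c', 'b', 'e']
'b': index 1 in ['c', 'b', 'e'] -> ['b', 'c', 'e']
'e': index 2 in ['b', 'c', 'e'] -> ['e', 'b', 'c']
'b': index 1 in ['e', 'b', 'c'] -> ['b', 'e', 'c']
'e': index 1 in ['b', 'e', 'c'] -> ['e', 'b', 'c']
'c': index 2 in ['e', 'b', 'c'] -> ['c', 'e', 'b']
'b': index 2 in ['c', 'e', 'b'] -> ['b', 'c', 'e']
'e': index 2 in ['b', 'c', 'e'] -> ['e', 'b', 'c']


Output: [1, 1, 2, 1, 1, 2, 2, 2]


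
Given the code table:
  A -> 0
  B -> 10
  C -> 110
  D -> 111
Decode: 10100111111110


Decoding:
10 -> B
10 -> B
0 -> A
111 -> D
111 -> D
110 -> C


Result: BBADDC


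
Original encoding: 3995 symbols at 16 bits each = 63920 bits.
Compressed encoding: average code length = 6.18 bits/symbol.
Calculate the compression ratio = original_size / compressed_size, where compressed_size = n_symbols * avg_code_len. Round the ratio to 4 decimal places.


original_size = n_symbols * orig_bits = 3995 * 16 = 63920 bits
compressed_size = n_symbols * avg_code_len = 3995 * 6.18 = 24689.1 bits
ratio = original_size / compressed_size = 63920 / 24689.1 = 2.589

Compression ratio = 2.589


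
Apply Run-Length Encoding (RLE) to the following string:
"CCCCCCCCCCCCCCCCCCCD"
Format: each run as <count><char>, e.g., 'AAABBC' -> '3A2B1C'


Scanning runs left to right:
  i=0: run of 'C' x 19 -> '19C'
  i=19: run of 'D' x 1 -> '1D'

RLE = 19C1D


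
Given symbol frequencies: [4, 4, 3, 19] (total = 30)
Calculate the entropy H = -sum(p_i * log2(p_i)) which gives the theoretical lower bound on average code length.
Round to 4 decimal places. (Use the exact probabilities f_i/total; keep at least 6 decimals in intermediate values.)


Per-symbol terms -p_i * log2(p_i) with p_i = f_i/30:
  p = 4/30 = 0.133333: log2(p) = -2.906891, -p*log2(p) = 0.387585
  p = 4/30 = 0.133333: log2(p) = -2.906891, -p*log2(p) = 0.387585
  p = 3/30 = 0.100000: log2(p) = -3.321928, -p*log2(p) = 0.332193
  p = 19/30 = 0.633333: log2(p) = -0.658963, -p*log2(p) = 0.417343
H = 0.387585 + 0.387585 + 0.332193 + 0.417343 = 1.524706

H = 1.5247 bits/symbol


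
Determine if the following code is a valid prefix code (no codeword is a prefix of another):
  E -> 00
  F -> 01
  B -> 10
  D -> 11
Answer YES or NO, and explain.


Checking each pair (does one codeword prefix another?):
  E='00' vs F='01': no prefix
  E='00' vs B='10': no prefix
  E='00' vs D='11': no prefix
  F='01' vs E='00': no prefix
  F='01' vs B='10': no prefix
  F='01' vs D='11': no prefix
  B='10' vs E='00': no prefix
  B='10' vs F='01': no prefix
  B='10' vs D='11': no prefix
  D='11' vs E='00': no prefix
  D='11' vs F='01': no prefix
  D='11' vs B='10': no prefix
No violation found over all pairs.

YES -- this is a valid prefix code. No codeword is a prefix of any other codeword.


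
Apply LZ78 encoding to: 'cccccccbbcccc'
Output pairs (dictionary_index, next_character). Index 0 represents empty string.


LZ78 encoding steps:
Dictionary: {0: ''}
Step 1: w='' (idx 0), next='c' -> output (0, 'c'), add 'c' as idx 1
Step 2: w='c' (idx 1), next='c' -> output (1, 'c'), add 'cc' as idx 2
Step 3: w='cc' (idx 2), next='c' -> output (2, 'c'), add 'ccc' as idx 3
Step 4: w='c' (idx 1), next='b' -> output (1, 'b'), add 'cb' as idx 4
Step 5: w='' (idx 0), next='b' -> output (0, 'b'), add 'b' as idx 5
Step 6: w='ccc' (idx 3), next='c' -> output (3, 'c'), add 'cccc' as idx 6


Encoded: [(0, 'c'), (1, 'c'), (2, 'c'), (1, 'b'), (0, 'b'), (3, 'c')]


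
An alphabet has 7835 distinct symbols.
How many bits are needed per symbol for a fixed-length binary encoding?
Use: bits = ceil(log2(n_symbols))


log2(7835) = 12.9357
Bracket: 2^12 = 4096 < 7835 <= 2^13 = 8192
So ceil(log2(7835)) = 13

bits = ceil(log2(7835)) = ceil(12.9357) = 13 bits


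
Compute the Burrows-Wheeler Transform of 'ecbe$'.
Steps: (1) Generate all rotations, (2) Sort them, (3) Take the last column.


Rotations (sorted):
  0: $ecbe -> last char: e
  1: be$ec -> last char: c
  2: cbe$e -> last char: e
  3: e$ecb -> last char: b
  4: ecbe$ -> last char: $


BWT = eceb$


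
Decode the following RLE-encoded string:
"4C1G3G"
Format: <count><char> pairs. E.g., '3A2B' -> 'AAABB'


Expanding each <count><char> pair:
  4C -> 'CCCC'
  1G -> 'G'
  3G -> 'GGG'

Decoded = CCCCGGGG


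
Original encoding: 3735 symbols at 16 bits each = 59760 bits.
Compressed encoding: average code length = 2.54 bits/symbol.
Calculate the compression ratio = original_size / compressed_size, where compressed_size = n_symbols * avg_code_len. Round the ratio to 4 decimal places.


original_size = n_symbols * orig_bits = 3735 * 16 = 59760 bits
compressed_size = n_symbols * avg_code_len = 3735 * 2.54 = 9486.9 bits
ratio = original_size / compressed_size = 59760 / 9486.9 = 6.2992

Compression ratio = 6.2992


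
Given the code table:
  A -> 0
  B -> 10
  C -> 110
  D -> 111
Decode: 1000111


Decoding:
10 -> B
0 -> A
0 -> A
111 -> D


Result: BAAD


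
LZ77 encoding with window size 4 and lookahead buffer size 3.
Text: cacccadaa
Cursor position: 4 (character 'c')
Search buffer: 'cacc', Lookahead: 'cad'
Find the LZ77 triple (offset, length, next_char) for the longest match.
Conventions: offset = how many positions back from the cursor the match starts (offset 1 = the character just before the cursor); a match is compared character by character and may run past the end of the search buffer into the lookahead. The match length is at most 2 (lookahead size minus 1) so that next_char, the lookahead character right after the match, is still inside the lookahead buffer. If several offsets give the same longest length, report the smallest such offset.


Try each offset into the search buffer:
  offset=1 (pos 3, char 'c'): match length 1
  offset=2 (pos 2, char 'c'): match length 1
  offset=3 (pos 1, char 'a'): match length 0
  offset=4 (pos 0, char 'c'): match length 2
Longest match has length 2 at offset 4.
next_char = character at position 4 + 2 = 6 -> 'd'

Best match: offset=4, length=2 (matching 'ca' starting at position 0)
LZ77 triple: (4, 2, 'd')


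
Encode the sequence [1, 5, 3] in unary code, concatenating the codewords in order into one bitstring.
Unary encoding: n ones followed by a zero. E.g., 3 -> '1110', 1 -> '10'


Encode each number as n ones followed by a terminating 0:
  1 -> 10 (2 bits)
  5 -> 111110 (6 bits)
  3 -> 1110 (4 bits)
Total length = 2 + 6 + 4 = 12 bits.

Unary([1, 5, 3]) = 101111101110 (12 bits)


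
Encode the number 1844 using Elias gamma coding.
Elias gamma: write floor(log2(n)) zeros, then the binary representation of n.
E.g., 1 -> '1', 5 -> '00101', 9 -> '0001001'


num_bits = floor(log2(1844)) + 1 = 11
leading_zeros = num_bits - 1 = 10
binary(1844) = 11100110100

Elias gamma(1844) = '0000000000' + '11100110100' = 000000000011100110100 (21 bits)


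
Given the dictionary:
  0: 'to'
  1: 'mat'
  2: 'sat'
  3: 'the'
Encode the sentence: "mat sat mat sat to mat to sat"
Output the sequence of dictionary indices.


Look up each word in the dictionary:
  'mat' -> 1
  'sat' -> 2
  'mat' -> 1
  'sat' -> 2
  'to' -> 0
  'mat' -> 1
  'to' -> 0
  'sat' -> 2

Encoded: [1, 2, 1, 2, 0, 1, 0, 2]


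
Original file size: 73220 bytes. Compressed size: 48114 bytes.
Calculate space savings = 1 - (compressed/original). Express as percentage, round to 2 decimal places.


ratio = compressed/original = 48114/73220 = 0.657116
savings = 1 - ratio = 1 - 0.657116 = 0.342884
as a percentage: 0.342884 * 100 = 34.29%

Space savings = 1 - 48114/73220 = 34.29%


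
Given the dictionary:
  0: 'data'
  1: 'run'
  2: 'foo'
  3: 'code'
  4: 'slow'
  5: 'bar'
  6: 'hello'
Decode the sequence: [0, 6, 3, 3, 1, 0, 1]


Look up each index in the dictionary:
  0 -> 'data'
  6 -> 'hello'
  3 -> 'code'
  3 -> 'code'
  1 -> 'run'
  0 -> 'data'
  1 -> 'run'

Decoded: "data hello code code run data run"


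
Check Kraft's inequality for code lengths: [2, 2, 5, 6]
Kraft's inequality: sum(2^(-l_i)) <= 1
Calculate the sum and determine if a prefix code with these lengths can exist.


Sum = 2^(-2) + 2^(-2) + 2^(-5) + 2^(-6)
    = 0.25 + 0.25 + 0.03125 + 0.015625
    = 35/64 = 0.546875
Since 0.546875 <= 1, Kraft's inequality IS satisfied.
A prefix code with these lengths CAN exist.

Kraft sum = 0.546875. Satisfied.


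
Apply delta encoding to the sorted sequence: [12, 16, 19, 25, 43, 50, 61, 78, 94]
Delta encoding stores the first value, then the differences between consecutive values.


First value: 12
Deltas:
  16 - 12 = 4
  19 - 16 = 3
  25 - 19 = 6
  43 - 25 = 18
  50 - 43 = 7
  61 - 50 = 11
  78 - 61 = 17
  94 - 78 = 16


Delta encoded: [12, 4, 3, 6, 18, 7, 11, 17, 16]


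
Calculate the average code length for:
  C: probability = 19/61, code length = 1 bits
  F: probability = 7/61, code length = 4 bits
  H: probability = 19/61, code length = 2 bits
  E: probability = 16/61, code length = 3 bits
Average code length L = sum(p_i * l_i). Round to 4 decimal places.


Weighted contributions p_i * l_i:
  C: (19/61) * 1 = 19/61
  F: (7/61) * 4 = 28/61
  H: (19/61) * 2 = 38/61
  E: (16/61) * 3 = 48/61
Sum = (19 + 28 + 38 + 48)/61 = 133/61

L = 133/61 = 2.1803 bits/symbol


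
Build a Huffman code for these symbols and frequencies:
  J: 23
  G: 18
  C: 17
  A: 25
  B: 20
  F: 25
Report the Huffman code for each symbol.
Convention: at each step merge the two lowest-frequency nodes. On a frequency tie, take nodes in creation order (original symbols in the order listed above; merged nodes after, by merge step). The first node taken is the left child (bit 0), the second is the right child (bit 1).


Huffman tree construction:
Step 1: Merge C(17) + G(18) = 35
Step 2: Merge B(20) + J(23) = 43
Step 3: Merge A(25) + F(25) = 50
Step 4: Merge (C+G)(35) + (B+J)(43) = 78
Step 5: Merge (A+F)(50) + ((C+G)+(B+J))(78) = 128
Read each symbol's code off the tree from the root (left child = 0, right child = 1).

Codes:
  J: 111 (length 3)
  G: 101 (length 3)
  C: 100 (length 3)
  A: 00 (length 2)
  B: 110 (length 3)
  F: 01 (length 2)
Average code length: 334/128 = 2.6094 bits/symbol


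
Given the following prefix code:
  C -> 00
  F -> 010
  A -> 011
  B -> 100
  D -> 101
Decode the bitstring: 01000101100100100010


Decoding step by step:
Bits 010 -> F
Bits 00 -> C
Bits 101 -> D
Bits 100 -> B
Bits 100 -> B
Bits 100 -> B
Bits 010 -> F


Decoded message: FCDBBBF


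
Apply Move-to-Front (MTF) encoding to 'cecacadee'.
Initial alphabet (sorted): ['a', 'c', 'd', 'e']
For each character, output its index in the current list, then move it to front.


MTF encoding:
'c': index 1 in ['a', 'c', 'd', 'e'] -> ['c', 'a', 'd', 'e']
'e': index 3 in ['c', 'a', 'd', 'e'] -> ['e', 'c', 'a', 'd']
'c': index 1 in ['e', 'c', 'a', 'd'] -> ['c', 'e', 'a', 'd']
'a': index 2 in ['c', 'e', 'a', 'd'] -> ['a', 'c', 'e', 'd']
'c': index 1 in ['a', 'c', 'e', 'd'] -> ['c', 'a', 'e', 'd']
'a': index 1 in ['c', 'a', 'e', 'd'] -> ['a', 'c', 'e', 'd']
'd': index 3 in ['a', 'c', 'e', 'd'] -> ['d', 'a', 'c', 'e']
'e': index 3 in ['d', 'a', 'c', 'e'] -> ['e', 'd', 'a', 'c']
'e': index 0 in ['e', 'd', 'a', 'c'] -> ['e', 'd', 'a', 'c']


Output: [1, 3, 1, 2, 1, 1, 3, 3, 0]


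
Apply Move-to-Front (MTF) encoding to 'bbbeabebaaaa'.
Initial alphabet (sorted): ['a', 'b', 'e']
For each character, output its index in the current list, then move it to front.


MTF encoding:
'b': index 1 in ['a', 'b', 'e'] -> ['b', 'a', 'e']
'b': index 0 in ['b', 'a', 'e'] -> ['b', 'a', 'e']
'b': index 0 in ['b', 'a', 'e'] -> ['b', 'a', 'e']
'e': index 2 in ['b', 'a', 'e'] -> ['e', 'b', 'a']
'a': index 2 in ['e', 'b', 'a'] -> ['a', 'e', 'b']
'b': index 2 in ['a', 'e', 'b'] -> ['b', 'a', 'e']
'e': index 2 in ['b', 'a', 'e'] -> ['e', 'b', 'a']
'b': index 1 in ['e', 'b', 'a'] -> ['b', 'e', 'a']
'a': index 2 in ['b', 'e', 'a'] -> ['a', 'b', 'e']
'a': index 0 in ['a', 'b', 'e'] -> ['a', 'b', 'e']
'a': index 0 in ['a', 'b', 'e'] -> ['a', 'b', 'e']
'a': index 0 in ['a', 'b', 'e'] -> ['a', 'b', 'e']


Output: [1, 0, 0, 2, 2, 2, 2, 1, 2, 0, 0, 0]


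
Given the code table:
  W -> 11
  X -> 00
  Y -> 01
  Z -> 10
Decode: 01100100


Decoding:
01 -> Y
10 -> Z
01 -> Y
00 -> X


Result: YZYX


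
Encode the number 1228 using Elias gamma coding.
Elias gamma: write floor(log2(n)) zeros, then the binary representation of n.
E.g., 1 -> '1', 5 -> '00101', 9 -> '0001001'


num_bits = floor(log2(1228)) + 1 = 11
leading_zeros = num_bits - 1 = 10
binary(1228) = 10011001100

Elias gamma(1228) = '0000000000' + '10011001100' = 000000000010011001100 (21 bits)


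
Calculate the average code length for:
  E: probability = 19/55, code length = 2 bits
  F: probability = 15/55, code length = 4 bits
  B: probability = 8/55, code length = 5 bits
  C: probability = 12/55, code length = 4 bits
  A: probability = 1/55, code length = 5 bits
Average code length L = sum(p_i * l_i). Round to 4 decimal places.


Weighted contributions p_i * l_i:
  E: (19/55) * 2 = 38/55
  F: (15/55) * 4 = 60/55
  B: (8/55) * 5 = 40/55
  C: (12/55) * 4 = 48/55
  A: (1/55) * 5 = 5/55
Sum = (38 + 60 + 40 + 48 + 5)/55 = 191/55

L = 191/55 = 3.4727 bits/symbol


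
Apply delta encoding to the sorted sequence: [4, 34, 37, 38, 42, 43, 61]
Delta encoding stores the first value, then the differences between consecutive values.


First value: 4
Deltas:
  34 - 4 = 30
  37 - 34 = 3
  38 - 37 = 1
  42 - 38 = 4
  43 - 42 = 1
  61 - 43 = 18


Delta encoded: [4, 30, 3, 1, 4, 1, 18]


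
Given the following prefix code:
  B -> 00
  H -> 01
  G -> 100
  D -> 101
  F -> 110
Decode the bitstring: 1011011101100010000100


Decoding step by step:
Bits 101 -> D
Bits 101 -> D
Bits 110 -> F
Bits 110 -> F
Bits 00 -> B
Bits 100 -> G
Bits 00 -> B
Bits 100 -> G


Decoded message: DDFFBGBG


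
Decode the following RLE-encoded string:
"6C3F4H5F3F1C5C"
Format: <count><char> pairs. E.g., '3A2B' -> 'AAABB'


Expanding each <count><char> pair:
  6C -> 'CCCCCC'
  3F -> 'FFF'
  4H -> 'HHHH'
  5F -> 'FFFFF'
  3F -> 'FFF'
  1C -> 'C'
  5C -> 'CCCCC'

Decoded = CCCCCCFFFHHHHFFFFFFFFCCCCCC


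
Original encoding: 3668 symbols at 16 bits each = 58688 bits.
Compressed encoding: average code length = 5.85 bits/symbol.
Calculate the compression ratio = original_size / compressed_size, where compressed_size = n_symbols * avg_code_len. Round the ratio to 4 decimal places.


original_size = n_symbols * orig_bits = 3668 * 16 = 58688 bits
compressed_size = n_symbols * avg_code_len = 3668 * 5.85 = 21457.8 bits
ratio = original_size / compressed_size = 58688 / 21457.8 = 2.735

Compression ratio = 2.735


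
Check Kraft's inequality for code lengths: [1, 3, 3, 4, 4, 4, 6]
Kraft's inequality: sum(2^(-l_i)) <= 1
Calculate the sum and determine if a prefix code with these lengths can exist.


Sum = 2^(-1) + 2^(-3) + 2^(-3) + 2^(-4) + 2^(-4) + 2^(-4) + 2^(-6)
    = 0.5 + 0.125 + 0.125 + 0.0625 + 0.0625 + 0.0625 + 0.015625
    = 61/64 = 0.953125
Since 0.953125 <= 1, Kraft's inequality IS satisfied.
A prefix code with these lengths CAN exist.

Kraft sum = 0.953125. Satisfied.


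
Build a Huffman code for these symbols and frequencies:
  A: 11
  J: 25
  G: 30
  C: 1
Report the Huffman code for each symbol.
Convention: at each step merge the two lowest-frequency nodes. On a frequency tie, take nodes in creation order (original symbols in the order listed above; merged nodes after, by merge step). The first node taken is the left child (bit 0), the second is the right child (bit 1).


Huffman tree construction:
Step 1: Merge C(1) + A(11) = 12
Step 2: Merge (C+A)(12) + J(25) = 37
Step 3: Merge G(30) + ((C+A)+J)(37) = 67
Read each symbol's code off the tree from the root (left child = 0, right child = 1).

Codes:
  A: 101 (length 3)
  J: 11 (length 2)
  G: 0 (length 1)
  C: 100 (length 3)
Average code length: 116/67 = 1.7313 bits/symbol
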